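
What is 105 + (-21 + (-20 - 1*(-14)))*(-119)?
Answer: 3318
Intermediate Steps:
105 + (-21 + (-20 - 1*(-14)))*(-119) = 105 + (-21 + (-20 + 14))*(-119) = 105 + (-21 - 6)*(-119) = 105 - 27*(-119) = 105 + 3213 = 3318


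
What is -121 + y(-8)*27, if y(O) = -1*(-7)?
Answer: 68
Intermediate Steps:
y(O) = 7
-121 + y(-8)*27 = -121 + 7*27 = -121 + 189 = 68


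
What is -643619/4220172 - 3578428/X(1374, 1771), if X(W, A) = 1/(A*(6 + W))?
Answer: -36907963520029155299/4220172 ≈ -8.7456e+12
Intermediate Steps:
X(W, A) = 1/(A*(6 + W))
-643619/4220172 - 3578428/X(1374, 1771) = -643619/4220172 - 3578428/(1/(1771*(6 + 1374))) = -643619*1/4220172 - 3578428/((1/1771)/1380) = -643619/4220172 - 3578428/((1/1771)*(1/1380)) = -643619/4220172 - 3578428/1/2443980 = -643619/4220172 - 3578428*2443980 = -643619/4220172 - 8745606463440 = -36907963520029155299/4220172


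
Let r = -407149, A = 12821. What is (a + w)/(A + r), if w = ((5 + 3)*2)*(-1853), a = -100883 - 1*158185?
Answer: 72179/98582 ≈ 0.73217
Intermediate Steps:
a = -259068 (a = -100883 - 158185 = -259068)
w = -29648 (w = (8*2)*(-1853) = 16*(-1853) = -29648)
(a + w)/(A + r) = (-259068 - 29648)/(12821 - 407149) = -288716/(-394328) = -288716*(-1/394328) = 72179/98582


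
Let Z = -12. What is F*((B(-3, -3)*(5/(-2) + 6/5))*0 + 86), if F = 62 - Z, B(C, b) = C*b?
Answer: 6364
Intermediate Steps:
F = 74 (F = 62 - 1*(-12) = 62 + 12 = 74)
F*((B(-3, -3)*(5/(-2) + 6/5))*0 + 86) = 74*(((-3*(-3))*(5/(-2) + 6/5))*0 + 86) = 74*((9*(5*(-½) + 6*(⅕)))*0 + 86) = 74*((9*(-5/2 + 6/5))*0 + 86) = 74*((9*(-13/10))*0 + 86) = 74*(-117/10*0 + 86) = 74*(0 + 86) = 74*86 = 6364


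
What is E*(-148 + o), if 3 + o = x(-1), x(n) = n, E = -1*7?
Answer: 1064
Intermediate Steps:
E = -7
o = -4 (o = -3 - 1 = -4)
E*(-148 + o) = -7*(-148 - 4) = -7*(-152) = 1064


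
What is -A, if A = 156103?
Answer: -156103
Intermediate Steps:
-A = -1*156103 = -156103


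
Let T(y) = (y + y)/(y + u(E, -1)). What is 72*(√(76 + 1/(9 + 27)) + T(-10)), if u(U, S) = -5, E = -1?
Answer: 96 + 12*√2737 ≈ 723.80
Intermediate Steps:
T(y) = 2*y/(-5 + y) (T(y) = (y + y)/(y - 5) = (2*y)/(-5 + y) = 2*y/(-5 + y))
72*(√(76 + 1/(9 + 27)) + T(-10)) = 72*(√(76 + 1/(9 + 27)) + 2*(-10)/(-5 - 10)) = 72*(√(76 + 1/36) + 2*(-10)/(-15)) = 72*(√(76 + 1/36) + 2*(-10)*(-1/15)) = 72*(√(2737/36) + 4/3) = 72*(√2737/6 + 4/3) = 72*(4/3 + √2737/6) = 96 + 12*√2737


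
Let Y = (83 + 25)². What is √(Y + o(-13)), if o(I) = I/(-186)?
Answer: √403530162/186 ≈ 108.00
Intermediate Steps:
o(I) = -I/186 (o(I) = I*(-1/186) = -I/186)
Y = 11664 (Y = 108² = 11664)
√(Y + o(-13)) = √(11664 - 1/186*(-13)) = √(11664 + 13/186) = √(2169517/186) = √403530162/186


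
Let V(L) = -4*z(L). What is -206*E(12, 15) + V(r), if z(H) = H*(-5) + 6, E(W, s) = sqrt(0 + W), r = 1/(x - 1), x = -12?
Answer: -332/13 - 412*sqrt(3) ≈ -739.14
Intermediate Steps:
r = -1/13 (r = 1/(-12 - 1) = 1/(-13) = -1/13 ≈ -0.076923)
E(W, s) = sqrt(W)
z(H) = 6 - 5*H (z(H) = -5*H + 6 = 6 - 5*H)
V(L) = -24 + 20*L (V(L) = -4*(6 - 5*L) = -24 + 20*L)
-206*E(12, 15) + V(r) = -412*sqrt(3) + (-24 + 20*(-1/13)) = -412*sqrt(3) + (-24 - 20/13) = -412*sqrt(3) - 332/13 = -332/13 - 412*sqrt(3)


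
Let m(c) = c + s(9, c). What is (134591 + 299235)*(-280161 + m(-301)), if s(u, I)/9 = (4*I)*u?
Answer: -163980154436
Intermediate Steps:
s(u, I) = 36*I*u (s(u, I) = 9*((4*I)*u) = 9*(4*I*u) = 36*I*u)
m(c) = 325*c (m(c) = c + 36*c*9 = c + 324*c = 325*c)
(134591 + 299235)*(-280161 + m(-301)) = (134591 + 299235)*(-280161 + 325*(-301)) = 433826*(-280161 - 97825) = 433826*(-377986) = -163980154436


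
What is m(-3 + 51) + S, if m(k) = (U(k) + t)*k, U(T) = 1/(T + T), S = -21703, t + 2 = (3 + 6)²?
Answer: -35821/2 ≈ -17911.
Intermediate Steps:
t = 79 (t = -2 + (3 + 6)² = -2 + 9² = -2 + 81 = 79)
U(T) = 1/(2*T)
m(k) = k*(79 + 1/(2*k)) (m(k) = (1/(2*k) + 79)*k = (79 + 1/(2*k))*k = k*(79 + 1/(2*k)))
m(-3 + 51) + S = (½ + 79*(-3 + 51)) - 21703 = (½ + 79*48) - 21703 = (½ + 3792) - 21703 = 7585/2 - 21703 = -35821/2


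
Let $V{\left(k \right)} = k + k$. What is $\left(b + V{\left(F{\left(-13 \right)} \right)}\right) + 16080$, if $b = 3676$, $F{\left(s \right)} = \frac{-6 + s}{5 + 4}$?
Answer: $\frac{177766}{9} \approx 19752.0$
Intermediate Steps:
$F{\left(s \right)} = - \frac{2}{3} + \frac{s}{9}$ ($F{\left(s \right)} = \frac{-6 + s}{9} = \left(-6 + s\right) \frac{1}{9} = - \frac{2}{3} + \frac{s}{9}$)
$V{\left(k \right)} = 2 k$
$\left(b + V{\left(F{\left(-13 \right)} \right)}\right) + 16080 = \left(3676 + 2 \left(- \frac{2}{3} + \frac{1}{9} \left(-13\right)\right)\right) + 16080 = \left(3676 + 2 \left(- \frac{2}{3} - \frac{13}{9}\right)\right) + 16080 = \left(3676 + 2 \left(- \frac{19}{9}\right)\right) + 16080 = \left(3676 - \frac{38}{9}\right) + 16080 = \frac{33046}{9} + 16080 = \frac{177766}{9}$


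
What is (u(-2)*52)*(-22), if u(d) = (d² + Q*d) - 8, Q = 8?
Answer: 22880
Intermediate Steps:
u(d) = -8 + d² + 8*d (u(d) = (d² + 8*d) - 8 = -8 + d² + 8*d)
(u(-2)*52)*(-22) = ((-8 + (-2)² + 8*(-2))*52)*(-22) = ((-8 + 4 - 16)*52)*(-22) = -20*52*(-22) = -1040*(-22) = 22880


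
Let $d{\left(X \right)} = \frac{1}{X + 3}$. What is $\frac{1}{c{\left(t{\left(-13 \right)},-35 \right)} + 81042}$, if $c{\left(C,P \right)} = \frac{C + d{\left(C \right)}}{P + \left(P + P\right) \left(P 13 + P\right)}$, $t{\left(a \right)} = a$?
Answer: $\frac{342650}{27769041169} \approx 1.2339 \cdot 10^{-5}$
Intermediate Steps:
$d{\left(X \right)} = \frac{1}{3 + X}$
$c{\left(C,P \right)} = \frac{C + \frac{1}{3 + C}}{P + 28 P^{2}}$ ($c{\left(C,P \right)} = \frac{C + \frac{1}{3 + C}}{P + \left(P + P\right) \left(P 13 + P\right)} = \frac{C + \frac{1}{3 + C}}{P + 2 P \left(13 P + P\right)} = \frac{C + \frac{1}{3 + C}}{P + 2 P 14 P} = \frac{C + \frac{1}{3 + C}}{P + 28 P^{2}}$)
$\frac{1}{c{\left(t{\left(-13 \right)},-35 \right)} + 81042} = \frac{1}{\frac{1 - 13 \left(3 - 13\right)}{\left(-35\right) \left(1 + 28 \left(-35\right)\right) \left(3 - 13\right)} + 81042} = \frac{1}{- \frac{1 - -130}{35 \left(1 - 980\right) \left(-10\right)} + 81042} = \frac{1}{\left(- \frac{1}{35}\right) \frac{1}{-979} \left(- \frac{1}{10}\right) \left(1 + 130\right) + 81042} = \frac{1}{\left(- \frac{1}{35}\right) \left(- \frac{1}{979}\right) \left(- \frac{1}{10}\right) 131 + 81042} = \frac{1}{- \frac{131}{342650} + 81042} = \frac{1}{\frac{27769041169}{342650}} = \frac{342650}{27769041169}$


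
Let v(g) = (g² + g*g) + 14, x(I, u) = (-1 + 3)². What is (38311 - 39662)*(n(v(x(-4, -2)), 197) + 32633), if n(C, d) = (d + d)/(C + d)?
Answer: -10713717763/243 ≈ -4.4089e+7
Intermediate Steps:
x(I, u) = 4 (x(I, u) = 2² = 4)
v(g) = 14 + 2*g² (v(g) = (g² + g²) + 14 = 2*g² + 14 = 14 + 2*g²)
n(C, d) = 2*d/(C + d) (n(C, d) = (2*d)/(C + d) = 2*d/(C + d))
(38311 - 39662)*(n(v(x(-4, -2)), 197) + 32633) = (38311 - 39662)*(2*197/((14 + 2*4²) + 197) + 32633) = -1351*(2*197/((14 + 2*16) + 197) + 32633) = -1351*(2*197/((14 + 32) + 197) + 32633) = -1351*(2*197/(46 + 197) + 32633) = -1351*(2*197/243 + 32633) = -1351*(2*197*(1/243) + 32633) = -1351*(394/243 + 32633) = -1351*7930213/243 = -10713717763/243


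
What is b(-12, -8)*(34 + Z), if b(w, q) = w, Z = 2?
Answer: -432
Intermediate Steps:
b(-12, -8)*(34 + Z) = -12*(34 + 2) = -12*36 = -432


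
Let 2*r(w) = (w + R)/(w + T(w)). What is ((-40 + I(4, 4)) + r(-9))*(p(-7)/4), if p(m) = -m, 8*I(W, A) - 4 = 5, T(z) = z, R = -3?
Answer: -6475/96 ≈ -67.448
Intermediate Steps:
I(W, A) = 9/8 (I(W, A) = ½ + (⅛)*5 = ½ + 5/8 = 9/8)
r(w) = (-3 + w)/(4*w) (r(w) = ((w - 3)/(w + w))/2 = ((-3 + w)/((2*w)))/2 = ((-3 + w)*(1/(2*w)))/2 = ((-3 + w)/(2*w))/2 = (-3 + w)/(4*w))
((-40 + I(4, 4)) + r(-9))*(p(-7)/4) = ((-40 + 9/8) + (¼)*(-3 - 9)/(-9))*(-1*(-7)/4) = (-311/8 + (¼)*(-⅑)*(-12))*(7*(¼)) = (-311/8 + ⅓)*(7/4) = -925/24*7/4 = -6475/96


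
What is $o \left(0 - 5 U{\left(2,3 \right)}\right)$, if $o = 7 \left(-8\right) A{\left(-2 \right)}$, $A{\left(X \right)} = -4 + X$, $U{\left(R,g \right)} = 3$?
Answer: $-5040$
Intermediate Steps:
$o = 336$ ($o = 7 \left(-8\right) \left(-4 - 2\right) = \left(-56\right) \left(-6\right) = 336$)
$o \left(0 - 5 U{\left(2,3 \right)}\right) = 336 \left(0 - 15\right) = 336 \left(-15\right) = -5040$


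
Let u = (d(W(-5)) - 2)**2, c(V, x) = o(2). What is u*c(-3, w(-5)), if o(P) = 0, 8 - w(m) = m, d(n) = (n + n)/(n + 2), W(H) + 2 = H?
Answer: 0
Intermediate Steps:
W(H) = -2 + H
d(n) = 2*n/(2 + n) (d(n) = (2*n)/(2 + n) = 2*n/(2 + n))
w(m) = 8 - m
c(V, x) = 0
u = 16/25 (u = (2*(-2 - 5)/(2 + (-2 - 5)) - 2)**2 = (2*(-7)/(2 - 7) - 2)**2 = (2*(-7)/(-5) - 2)**2 = (2*(-7)*(-1/5) - 2)**2 = (14/5 - 2)**2 = (4/5)**2 = 16/25 ≈ 0.64000)
u*c(-3, w(-5)) = (16/25)*0 = 0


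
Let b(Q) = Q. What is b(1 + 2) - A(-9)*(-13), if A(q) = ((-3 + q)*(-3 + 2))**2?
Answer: 1875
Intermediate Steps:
A(q) = (3 - q)**2 (A(q) = ((-3 + q)*(-1))**2 = (3 - q)**2)
b(1 + 2) - A(-9)*(-13) = (1 + 2) - (-3 - 9)**2*(-13) = 3 - 1*(-12)**2*(-13) = 3 - 1*144*(-13) = 3 - 144*(-13) = 3 + 1872 = 1875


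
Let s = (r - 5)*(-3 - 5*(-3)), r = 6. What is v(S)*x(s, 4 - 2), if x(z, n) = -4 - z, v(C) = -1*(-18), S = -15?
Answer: -288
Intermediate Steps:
v(C) = 18
s = 12 (s = (6 - 5)*(-3 - 5*(-3)) = 1*(-3 + 15) = 1*12 = 12)
v(S)*x(s, 4 - 2) = 18*(-4 - 1*12) = 18*(-4 - 12) = 18*(-16) = -288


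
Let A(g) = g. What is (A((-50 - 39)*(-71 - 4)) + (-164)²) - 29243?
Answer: 4328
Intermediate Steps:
(A((-50 - 39)*(-71 - 4)) + (-164)²) - 29243 = ((-50 - 39)*(-71 - 4) + (-164)²) - 29243 = (-89*(-75) + 26896) - 29243 = (6675 + 26896) - 29243 = 33571 - 29243 = 4328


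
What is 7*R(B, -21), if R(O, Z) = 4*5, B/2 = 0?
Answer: 140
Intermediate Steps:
B = 0 (B = 2*0 = 0)
R(O, Z) = 20
7*R(B, -21) = 7*20 = 140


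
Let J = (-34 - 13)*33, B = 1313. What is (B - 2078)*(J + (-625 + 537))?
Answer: 1253835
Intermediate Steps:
J = -1551 (J = -47*33 = -1551)
(B - 2078)*(J + (-625 + 537)) = (1313 - 2078)*(-1551 + (-625 + 537)) = -765*(-1551 - 88) = -765*(-1639) = 1253835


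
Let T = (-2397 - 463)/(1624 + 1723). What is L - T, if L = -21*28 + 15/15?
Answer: -1961829/3347 ≈ -586.15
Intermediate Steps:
T = -2860/3347 ≈ -0.85450
L = -587 (L = -588 + 15*(1/15) = -588 + 1 = -587)
L - T = -587 - 1*(-2860/3347) = -587 + 2860/3347 = -1961829/3347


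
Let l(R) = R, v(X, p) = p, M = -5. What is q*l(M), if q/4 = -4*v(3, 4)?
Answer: 320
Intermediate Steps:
q = -64 (q = 4*(-4*4) = 4*(-16) = -64)
q*l(M) = -64*(-5) = 320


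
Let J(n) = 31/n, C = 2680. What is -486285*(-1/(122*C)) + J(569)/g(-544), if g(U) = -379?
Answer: 20971542155/14101850192 ≈ 1.4871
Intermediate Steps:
-486285*(-1/(122*C)) + J(569)/g(-544) = -486285/((-122*2680)) + (31/569)/(-379) = -486285/(-326960) + (31*(1/569))*(-1/379) = -486285*(-1/326960) + (31/569)*(-1/379) = 97257/65392 - 31/215651 = 20971542155/14101850192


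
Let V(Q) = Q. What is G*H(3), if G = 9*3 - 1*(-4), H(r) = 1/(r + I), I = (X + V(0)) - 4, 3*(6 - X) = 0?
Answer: 31/5 ≈ 6.2000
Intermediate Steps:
X = 6 (X = 6 - ⅓*0 = 6 + 0 = 6)
I = 2 (I = (6 + 0) - 4 = 6 - 4 = 2)
H(r) = 1/(2 + r) (H(r) = 1/(r + 2) = 1/(2 + r))
G = 31 (G = 27 + 4 = 31)
G*H(3) = 31/(2 + 3) = 31/5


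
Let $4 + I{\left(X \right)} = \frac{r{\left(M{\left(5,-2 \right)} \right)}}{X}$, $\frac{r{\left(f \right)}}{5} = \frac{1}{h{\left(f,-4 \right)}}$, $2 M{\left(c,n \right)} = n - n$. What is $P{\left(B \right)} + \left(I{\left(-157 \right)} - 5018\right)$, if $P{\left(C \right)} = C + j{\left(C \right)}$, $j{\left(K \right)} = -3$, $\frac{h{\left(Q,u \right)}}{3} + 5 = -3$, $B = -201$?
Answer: $- \frac{19691563}{3768} \approx -5226.0$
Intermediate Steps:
$h{\left(Q,u \right)} = -24$ ($h{\left(Q,u \right)} = -15 + 3 \left(-3\right) = -15 - 9 = -24$)
$M{\left(c,n \right)} = 0$ ($M{\left(c,n \right)} = \frac{n - n}{2} = \frac{1}{2} \cdot 0 = 0$)
$r{\left(f \right)} = - \frac{5}{24}$ ($r{\left(f \right)} = \frac{5}{-24} = 5 \left(- \frac{1}{24}\right) = - \frac{5}{24}$)
$I{\left(X \right)} = -4 - \frac{5}{24 X}$
$P{\left(C \right)} = -3 + C$ ($P{\left(C \right)} = C - 3 = -3 + C$)
$P{\left(B \right)} + \left(I{\left(-157 \right)} - 5018\right) = \left(-3 - 201\right) - \left(5022 - \frac{5}{3768}\right) = -204 - \frac{18922891}{3768} = - \frac{19691563}{3768}$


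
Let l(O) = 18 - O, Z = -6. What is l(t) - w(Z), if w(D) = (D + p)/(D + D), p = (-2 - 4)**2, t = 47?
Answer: -53/2 ≈ -26.500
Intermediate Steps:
p = 36 (p = (-6)**2 = 36)
w(D) = (36 + D)/(2*D) (w(D) = (D + 36)/(D + D) = (36 + D)/((2*D)) = (36 + D)*(1/(2*D)) = (36 + D)/(2*D))
l(t) - w(Z) = (18 - 1*47) - (36 - 6)/(2*(-6)) = (18 - 47) - (-1)*30/(2*6) = -29 - 1*(-5/2) = -29 + 5/2 = -53/2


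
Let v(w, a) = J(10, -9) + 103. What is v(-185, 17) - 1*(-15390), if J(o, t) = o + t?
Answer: 15494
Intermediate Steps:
v(w, a) = 104 (v(w, a) = (10 - 9) + 103 = 1 + 103 = 104)
v(-185, 17) - 1*(-15390) = 104 - 1*(-15390) = 104 + 15390 = 15494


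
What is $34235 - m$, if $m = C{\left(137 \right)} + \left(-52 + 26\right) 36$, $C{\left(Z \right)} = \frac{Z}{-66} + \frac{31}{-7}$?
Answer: $\frac{16252007}{462} \approx 35178.0$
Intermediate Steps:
$C{\left(Z \right)} = - \frac{31}{7} - \frac{Z}{66}$ ($C{\left(Z \right)} = Z \left(- \frac{1}{66}\right) + 31 \left(- \frac{1}{7}\right) = - \frac{Z}{66} - \frac{31}{7} = - \frac{31}{7} - \frac{Z}{66}$)
$m = - \frac{435437}{462}$ ($m = \left(- \frac{31}{7} - \frac{137}{66}\right) + \left(-52 + 26\right) 36 = \left(- \frac{31}{7} - \frac{137}{66}\right) - 936 = - \frac{3005}{462} - 936 = - \frac{435437}{462} \approx -942.5$)
$34235 - m = 34235 - - \frac{435437}{462} = 34235 + \frac{435437}{462} = \frac{16252007}{462}$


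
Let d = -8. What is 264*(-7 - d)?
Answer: 264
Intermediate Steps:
264*(-7 - d) = 264*(-7 - 1*(-8)) = 264*(-7 + 8) = 264*1 = 264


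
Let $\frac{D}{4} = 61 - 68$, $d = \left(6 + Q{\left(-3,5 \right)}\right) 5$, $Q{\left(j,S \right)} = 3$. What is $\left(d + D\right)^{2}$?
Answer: $289$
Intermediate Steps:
$d = 45$ ($d = \left(6 + 3\right) 5 = 9 \cdot 5 = 45$)
$D = -28$ ($D = 4 \left(61 - 68\right) = 4 \left(-7\right) = -28$)
$\left(d + D\right)^{2} = \left(45 - 28\right)^{2} = 17^{2} = 289$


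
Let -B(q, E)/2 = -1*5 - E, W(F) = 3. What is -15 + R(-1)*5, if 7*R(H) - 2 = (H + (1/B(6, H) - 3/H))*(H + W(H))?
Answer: -295/28 ≈ -10.536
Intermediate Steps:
B(q, E) = 10 + 2*E (B(q, E) = -2*(-1*5 - E) = -2*(-5 - E) = 10 + 2*E)
R(H) = 2/7 + (3 + H)*(H + 1/(10 + 2*H) - 3/H)/7 (R(H) = 2/7 + ((H + (1/(10 + 2*H) - 3/H))*(H + 3))/7 = 2/7 + ((H + (1/(10 + 2*H) - 3/H))*(3 + H))/7 = 2/7 + ((H + 1/(10 + 2*H) - 3/H)*(3 + H))/7 = 2/7 + ((3 + H)*(H + 1/(10 + 2*H) - 3/H))/7 = 2/7 + (3 + H)*(H + 1/(10 + 2*H) - 3/H)/7)
-15 + R(-1)*5 = -15 + ((1/14)*(-90 - 25*(-1) + 2*(-1)**4 + 16*(-1)**3 + 29*(-1)**2)/(-1*(5 - 1)))*5 = -15 + ((1/14)*(-1)*(-90 + 25 + 2*1 + 16*(-1) + 29*1)/4)*5 = -15 + ((1/14)*(-1)*(1/4)*(-90 + 25 + 2 - 16 + 29))*5 = -15 + ((1/14)*(-1)*(1/4)*(-50))*5 = -15 + (25/28)*5 = -15 + 125/28 = -295/28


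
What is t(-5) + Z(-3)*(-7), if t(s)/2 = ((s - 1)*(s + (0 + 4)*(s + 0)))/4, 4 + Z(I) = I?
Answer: 124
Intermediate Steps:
Z(I) = -4 + I
t(s) = 5*s*(-1 + s)/2 (t(s) = 2*(((s - 1)*(s + (0 + 4)*(s + 0)))/4) = 2*(((-1 + s)*(s + 4*s))*(1/4)) = 2*(((-1 + s)*(5*s))*(1/4)) = 2*((5*s*(-1 + s))*(1/4)) = 2*(5*s*(-1 + s)/4) = 5*s*(-1 + s)/2)
t(-5) + Z(-3)*(-7) = (5/2)*(-5)*(-1 - 5) + (-4 - 3)*(-7) = (5/2)*(-5)*(-6) - 7*(-7) = 75 + 49 = 124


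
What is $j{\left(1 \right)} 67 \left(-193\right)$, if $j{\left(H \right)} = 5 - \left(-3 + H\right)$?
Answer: $-90517$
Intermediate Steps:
$j{\left(H \right)} = 8 - H$
$j{\left(1 \right)} 67 \left(-193\right) = \left(8 - 1\right) 67 \left(-193\right) = 7 \cdot 67 \left(-193\right) = 469 \left(-193\right) = -90517$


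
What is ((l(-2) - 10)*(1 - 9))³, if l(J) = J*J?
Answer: 110592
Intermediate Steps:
l(J) = J²
((l(-2) - 10)*(1 - 9))³ = (((-2)² - 10)*(1 - 9))³ = ((4 - 10)*(-8))³ = (-6*(-8))³ = 48³ = 110592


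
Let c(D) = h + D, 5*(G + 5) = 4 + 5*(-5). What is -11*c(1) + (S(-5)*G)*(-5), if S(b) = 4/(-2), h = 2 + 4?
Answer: -169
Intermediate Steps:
h = 6
S(b) = -2 (S(b) = 4*(-1/2) = -2)
G = -46/5 (G = -5 + (4 + 5*(-5))/5 = -5 + (4 - 25)/5 = -5 + (1/5)*(-21) = -5 - 21/5 = -46/5 ≈ -9.2000)
c(D) = 6 + D
-11*c(1) + (S(-5)*G)*(-5) = -11*(6 + 1) - 2*(-46/5)*(-5) = -11*7 + (92/5)*(-5) = -77 - 92 = -169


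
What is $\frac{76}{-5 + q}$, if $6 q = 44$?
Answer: $\frac{228}{7} \approx 32.571$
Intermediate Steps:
$q = \frac{22}{3}$ ($q = \frac{1}{6} \cdot 44 = \frac{22}{3} \approx 7.3333$)
$\frac{76}{-5 + q} = \frac{76}{-5 + \frac{22}{3}} = \frac{76}{\frac{7}{3}} = 76 \cdot \frac{3}{7} = \frac{228}{7}$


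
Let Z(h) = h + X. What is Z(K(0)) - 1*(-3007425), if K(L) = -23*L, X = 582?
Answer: 3008007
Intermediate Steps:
Z(h) = 582 + h (Z(h) = h + 582 = 582 + h)
Z(K(0)) - 1*(-3007425) = (582 - 23*0) - 1*(-3007425) = (582 + 0) + 3007425 = 582 + 3007425 = 3008007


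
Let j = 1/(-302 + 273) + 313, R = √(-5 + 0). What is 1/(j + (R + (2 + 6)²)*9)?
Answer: 149524/132989801 - 7569*I*√5/664949005 ≈ 0.0011243 - 2.5453e-5*I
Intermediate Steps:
R = I*√5 (R = √(-5) = I*√5 ≈ 2.2361*I)
j = 9076/29 (j = 1/(-29) + 313 = -1/29 + 313 = 9076/29 ≈ 312.97)
1/(j + (R + (2 + 6)²)*9) = 1/(9076/29 + (I*√5 + (2 + 6)²)*9) = 1/(9076/29 + (I*√5 + 8²)*9) = 1/(9076/29 + (I*√5 + 64)*9) = 1/(9076/29 + (64 + I*√5)*9) = 1/(9076/29 + (576 + 9*I*√5)) = 1/(25780/29 + 9*I*√5)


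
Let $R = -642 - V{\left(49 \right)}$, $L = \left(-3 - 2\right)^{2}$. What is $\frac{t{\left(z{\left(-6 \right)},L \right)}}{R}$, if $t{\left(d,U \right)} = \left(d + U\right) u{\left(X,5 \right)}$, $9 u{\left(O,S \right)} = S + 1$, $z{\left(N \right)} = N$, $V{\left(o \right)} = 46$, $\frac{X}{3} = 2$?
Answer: $- \frac{19}{1032} \approx -0.018411$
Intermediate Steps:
$X = 6$ ($X = 3 \cdot 2 = 6$)
$L = 25$ ($L = \left(-5\right)^{2} = 25$)
$R = -688$ ($R = -642 - 46 = -688$)
$u{\left(O,S \right)} = \frac{1}{9} + \frac{S}{9}$ ($u{\left(O,S \right)} = \frac{S + 1}{9} = \frac{1 + S}{9} = \frac{1}{9} + \frac{S}{9}$)
$t{\left(d,U \right)} = \frac{2 U}{3} + \frac{2 d}{3}$ ($t{\left(d,U \right)} = \left(d + U\right) \left(\frac{1}{9} + \frac{1}{9} \cdot 5\right) = \left(U + d\right) \left(\frac{1}{9} + \frac{5}{9}\right) = \left(U + d\right) \frac{2}{3} = \frac{2 U}{3} + \frac{2 d}{3}$)
$\frac{t{\left(z{\left(-6 \right)},L \right)}}{R} = \frac{\frac{2}{3} \cdot 25 + \frac{2}{3} \left(-6\right)}{-688} = \left(\frac{50}{3} - 4\right) \left(- \frac{1}{688}\right) = \frac{38}{3} \left(- \frac{1}{688}\right) = - \frac{19}{1032}$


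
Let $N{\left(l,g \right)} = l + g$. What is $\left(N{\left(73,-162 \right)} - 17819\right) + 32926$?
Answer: $15018$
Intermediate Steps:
$N{\left(l,g \right)} = g + l$
$\left(N{\left(73,-162 \right)} - 17819\right) + 32926 = \left(\left(-162 + 73\right) - 17819\right) + 32926 = \left(-89 - 17819\right) + 32926 = -17908 + 32926 = 15018$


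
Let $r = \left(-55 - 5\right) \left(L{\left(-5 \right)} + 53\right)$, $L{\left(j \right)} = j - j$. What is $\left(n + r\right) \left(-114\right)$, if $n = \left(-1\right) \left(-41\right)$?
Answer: $357846$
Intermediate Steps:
$L{\left(j \right)} = 0$
$n = 41$
$r = -3180$ ($r = \left(-55 - 5\right) \left(0 + 53\right) = \left(-60\right) 53 = -3180$)
$\left(n + r\right) \left(-114\right) = \left(41 - 3180\right) \left(-114\right) = \left(-3139\right) \left(-114\right) = 357846$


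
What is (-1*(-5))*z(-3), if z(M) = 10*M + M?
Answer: -165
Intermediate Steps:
z(M) = 11*M
(-1*(-5))*z(-3) = (-1*(-5))*(11*(-3)) = 5*(-33) = -165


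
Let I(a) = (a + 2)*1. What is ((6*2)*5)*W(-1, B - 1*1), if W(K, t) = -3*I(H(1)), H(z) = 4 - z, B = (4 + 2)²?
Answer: -900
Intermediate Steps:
B = 36 (B = 6² = 36)
I(a) = 2 + a (I(a) = (2 + a)*1 = 2 + a)
W(K, t) = -15 (W(K, t) = -3*(2 + (4 - 1*1)) = -3*(2 + (4 - 1)) = -3*(2 + 3) = -3*5 = -15)
((6*2)*5)*W(-1, B - 1*1) = ((6*2)*5)*(-15) = (12*5)*(-15) = 60*(-15) = -900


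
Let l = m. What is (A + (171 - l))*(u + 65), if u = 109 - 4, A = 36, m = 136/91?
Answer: 3179170/91 ≈ 34936.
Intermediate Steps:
m = 136/91 (m = 136*(1/91) = 136/91 ≈ 1.4945)
l = 136/91 ≈ 1.4945
u = 105
(A + (171 - l))*(u + 65) = (36 + (171 - 1*136/91))*(105 + 65) = (36 + (171 - 136/91))*170 = (36 + 15425/91)*170 = (18701/91)*170 = 3179170/91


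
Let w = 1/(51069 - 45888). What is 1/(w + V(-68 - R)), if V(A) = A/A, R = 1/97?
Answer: 5181/5182 ≈ 0.99981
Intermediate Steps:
R = 1/97 ≈ 0.010309
w = 1/5181 ≈ 0.00019301
V(A) = 1
1/(w + V(-68 - R)) = 1/(1/5181 + 1) = 1/(5182/5181) = 5181/5182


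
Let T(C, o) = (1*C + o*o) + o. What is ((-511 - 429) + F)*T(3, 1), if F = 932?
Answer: -40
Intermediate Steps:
T(C, o) = C + o + o² (T(C, o) = (C + o²) + o = C + o + o²)
((-511 - 429) + F)*T(3, 1) = ((-511 - 429) + 932)*(3 + 1 + 1²) = (-940 + 932)*(3 + 1 + 1) = -8*5 = -40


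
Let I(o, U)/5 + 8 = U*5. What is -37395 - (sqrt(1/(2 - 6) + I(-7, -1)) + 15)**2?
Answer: -150219/4 - 45*I*sqrt(29) ≈ -37555.0 - 242.33*I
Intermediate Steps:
I(o, U) = -40 + 25*U (I(o, U) = -40 + 5*(U*5) = -40 + 5*(5*U) = -40 + 25*U)
-37395 - (sqrt(1/(2 - 6) + I(-7, -1)) + 15)**2 = -37395 - (sqrt(1/(2 - 6) + (-40 + 25*(-1))) + 15)**2 = -37395 - (sqrt(1/(-4) + (-40 - 25)) + 15)**2 = -37395 - (sqrt(-1/4 - 65) + 15)**2 = -37395 - (sqrt(-261/4) + 15)**2 = -37395 - (3*I*sqrt(29)/2 + 15)**2 = -37395 - (15 + 3*I*sqrt(29)/2)**2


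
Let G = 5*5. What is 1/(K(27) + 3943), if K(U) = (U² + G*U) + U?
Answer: 1/5374 ≈ 0.00018608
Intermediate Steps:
G = 25
K(U) = U² + 26*U (K(U) = (U² + 25*U) + U = U² + 26*U)
1/(K(27) + 3943) = 1/(27*(26 + 27) + 3943) = 1/(27*53 + 3943) = 1/(1431 + 3943) = 1/5374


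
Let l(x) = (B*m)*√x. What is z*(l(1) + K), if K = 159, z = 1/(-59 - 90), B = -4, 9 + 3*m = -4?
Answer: -529/447 ≈ -1.1834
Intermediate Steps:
m = -13/3 (m = -3 + (⅓)*(-4) = -3 - 4/3 = -13/3 ≈ -4.3333)
l(x) = 52*√x/3 (l(x) = (-4*(-13/3))*√x = 52*√x/3)
z = -1/149 (z = 1/(-149) = -1/149 ≈ -0.0067114)
z*(l(1) + K) = -(52*√1/3 + 159)/149 = -((52/3)*1 + 159)/149 = -(52/3 + 159)/149 = -1/149*529/3 = -529/447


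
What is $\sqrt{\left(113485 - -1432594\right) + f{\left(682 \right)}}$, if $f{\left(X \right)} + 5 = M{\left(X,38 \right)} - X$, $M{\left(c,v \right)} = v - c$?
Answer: $2 \sqrt{386187} \approx 1242.9$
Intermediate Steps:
$f{\left(X \right)} = 33 - 2 X$ ($f{\left(X \right)} = -5 - \left(-38 + 2 X\right) = 33 - 2 X$)
$\sqrt{\left(113485 - -1432594\right) + f{\left(682 \right)}} = \sqrt{\left(113485 - -1432594\right) + \left(33 - 1364\right)} = \sqrt{\left(113485 + 1432594\right) + \left(33 - 1364\right)} = \sqrt{1546079 - 1331} = \sqrt{1544748} = 2 \sqrt{386187}$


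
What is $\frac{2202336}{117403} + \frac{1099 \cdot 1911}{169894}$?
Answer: $\frac{620732161551}{19946065282} \approx 31.121$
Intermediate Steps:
$\frac{2202336}{117403} + \frac{1099 \cdot 1911}{169894} = 2202336 \cdot \frac{1}{117403} + 2100189 \cdot \frac{1}{169894} = \frac{2202336}{117403} + \frac{2100189}{169894} = \frac{620732161551}{19946065282}$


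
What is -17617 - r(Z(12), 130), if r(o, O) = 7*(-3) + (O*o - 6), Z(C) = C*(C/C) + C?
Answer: -20710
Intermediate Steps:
Z(C) = 2*C (Z(C) = C*1 + C = C + C = 2*C)
r(o, O) = -27 + O*o (r(o, O) = -21 + (-6 + O*o) = -27 + O*o)
-17617 - r(Z(12), 130) = -17617 - (-27 + 130*(2*12)) = -17617 - (-27 + 130*24) = -17617 - (-27 + 3120) = -17617 - 1*3093 = -17617 - 3093 = -20710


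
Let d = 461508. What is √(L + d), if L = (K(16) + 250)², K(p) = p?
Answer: 2*√133066 ≈ 729.56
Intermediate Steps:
L = 70756 (L = (16 + 250)² = 266² = 70756)
√(L + d) = √(70756 + 461508) = √532264 = 2*√133066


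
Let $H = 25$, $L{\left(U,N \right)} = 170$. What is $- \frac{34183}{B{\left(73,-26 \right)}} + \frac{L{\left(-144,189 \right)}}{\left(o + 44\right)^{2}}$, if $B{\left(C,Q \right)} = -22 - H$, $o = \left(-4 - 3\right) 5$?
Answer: $\frac{2776813}{3807} \approx 729.4$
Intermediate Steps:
$o = -35$ ($o = \left(-7\right) 5 = -35$)
$B{\left(C,Q \right)} = -47$ ($B{\left(C,Q \right)} = -22 - 25 = -47$)
$- \frac{34183}{B{\left(73,-26 \right)}} + \frac{L{\left(-144,189 \right)}}{\left(o + 44\right)^{2}} = - \frac{34183}{-47} + \frac{170}{\left(-35 + 44\right)^{2}} = \left(-34183\right) \left(- \frac{1}{47}\right) + \frac{170}{9^{2}} = \frac{34183}{47} + \frac{170}{81} = \frac{2776813}{3807}$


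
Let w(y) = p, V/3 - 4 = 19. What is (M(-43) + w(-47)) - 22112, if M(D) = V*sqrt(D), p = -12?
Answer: -22124 + 69*I*sqrt(43) ≈ -22124.0 + 452.46*I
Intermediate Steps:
V = 69 (V = 12 + 3*19 = 12 + 57 = 69)
w(y) = -12
M(D) = 69*sqrt(D)
(M(-43) + w(-47)) - 22112 = (69*sqrt(-43) - 12) - 22112 = (69*(I*sqrt(43)) - 12) - 22112 = (69*I*sqrt(43) - 12) - 22112 = (-12 + 69*I*sqrt(43)) - 22112 = -22124 + 69*I*sqrt(43)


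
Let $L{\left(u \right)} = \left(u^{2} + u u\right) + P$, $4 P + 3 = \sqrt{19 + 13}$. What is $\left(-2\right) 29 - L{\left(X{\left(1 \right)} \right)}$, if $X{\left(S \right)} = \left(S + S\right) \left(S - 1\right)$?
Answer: $- \frac{229}{4} - \sqrt{2} \approx -58.664$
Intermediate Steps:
$P = - \frac{3}{4} + \sqrt{2}$ ($P = - \frac{3}{4} + \frac{\sqrt{19 + 13}}{4} = - \frac{3}{4} + \frac{\sqrt{32}}{4} = - \frac{3}{4} + \frac{4 \sqrt{2}}{4} = - \frac{3}{4} + \sqrt{2} \approx 0.66421$)
$X{\left(S \right)} = 2 S \left(-1 + S\right)$
$L{\left(u \right)} = - \frac{3}{4} + \sqrt{2} + 2 u^{2}$ ($L{\left(u \right)} = \left(u^{2} + u u\right) - \left(\frac{3}{4} - \sqrt{2}\right) = \left(u^{2} + u^{2}\right) - \left(\frac{3}{4} - \sqrt{2}\right) = 2 u^{2} - \left(\frac{3}{4} - \sqrt{2}\right) = - \frac{3}{4} + \sqrt{2} + 2 u^{2}$)
$\left(-2\right) 29 - L{\left(X{\left(1 \right)} \right)} = \left(-2\right) 29 - \left(- \frac{3}{4} + \sqrt{2} + 2 \left(2 \cdot 1 \left(-1 + 1\right)\right)^{2}\right) = -58 - \left(- \frac{3}{4} + \sqrt{2} + 2 \left(2 \cdot 1 \cdot 0\right)^{2}\right) = -58 - \left(- \frac{3}{4} + \sqrt{2} + 2 \cdot 0^{2}\right) = -58 - \left(- \frac{3}{4} + \sqrt{2} + 2 \cdot 0\right) = -58 - \left(- \frac{3}{4} + \sqrt{2} + 0\right) = -58 - \left(- \frac{3}{4} + \sqrt{2}\right) = -58 + \left(\frac{3}{4} - \sqrt{2}\right) = - \frac{229}{4} - \sqrt{2}$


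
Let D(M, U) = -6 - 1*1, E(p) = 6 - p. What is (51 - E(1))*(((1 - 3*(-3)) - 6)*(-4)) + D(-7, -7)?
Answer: -743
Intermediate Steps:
D(M, U) = -7 (D(M, U) = -6 - 1 = -7)
(51 - E(1))*(((1 - 3*(-3)) - 6)*(-4)) + D(-7, -7) = (51 - (6 - 1*1))*(((1 - 3*(-3)) - 6)*(-4)) - 7 = (51 - (6 - 1))*(((1 + 9) - 6)*(-4)) - 7 = (51 - 1*5)*((10 - 6)*(-4)) - 7 = (51 - 5)*(4*(-4)) - 7 = 46*(-16) - 7 = -736 - 7 = -743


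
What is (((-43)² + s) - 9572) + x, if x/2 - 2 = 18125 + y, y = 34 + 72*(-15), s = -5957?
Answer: 20482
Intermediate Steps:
y = -1046 (y = 34 - 1080 = -1046)
x = 34162 (x = 4 + 2*(18125 - 1046) = 4 + 2*17079 = 4 + 34158 = 34162)
(((-43)² + s) - 9572) + x = (((-43)² - 5957) - 9572) + 34162 = ((1849 - 5957) - 9572) + 34162 = (-4108 - 9572) + 34162 = -13680 + 34162 = 20482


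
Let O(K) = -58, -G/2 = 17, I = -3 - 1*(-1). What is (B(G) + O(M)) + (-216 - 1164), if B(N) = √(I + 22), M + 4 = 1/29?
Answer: -1438 + 2*√5 ≈ -1433.5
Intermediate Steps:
M = -115/29 (M = -4 + 1/29 = -115/29 ≈ -3.9655)
I = -2 (I = -3 + 1 = -2)
G = -34 (G = -2*17 = -34)
B(N) = 2*√5 (B(N) = √(-2 + 22) = √20 = 2*√5)
(B(G) + O(M)) + (-216 - 1164) = (2*√5 - 58) + (-216 - 1164) = (-58 + 2*√5) - 1380 = -1438 + 2*√5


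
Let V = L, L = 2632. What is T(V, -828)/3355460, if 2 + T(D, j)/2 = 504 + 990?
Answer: 746/838865 ≈ 0.00088930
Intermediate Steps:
V = 2632
T(D, j) = 2984 (T(D, j) = -4 + 2*(504 + 990) = -4 + 2*1494 = -4 + 2988 = 2984)
T(V, -828)/3355460 = 2984/3355460 = 2984*(1/3355460) = 746/838865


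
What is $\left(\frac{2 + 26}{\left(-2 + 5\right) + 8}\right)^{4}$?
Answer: $\frac{614656}{14641} \approx 41.982$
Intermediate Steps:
$\left(\frac{2 + 26}{\left(-2 + 5\right) + 8}\right)^{4} = \left(\frac{28}{3 + 8}\right)^{4} = \left(\frac{28}{11}\right)^{4} = \frac{614656}{14641}$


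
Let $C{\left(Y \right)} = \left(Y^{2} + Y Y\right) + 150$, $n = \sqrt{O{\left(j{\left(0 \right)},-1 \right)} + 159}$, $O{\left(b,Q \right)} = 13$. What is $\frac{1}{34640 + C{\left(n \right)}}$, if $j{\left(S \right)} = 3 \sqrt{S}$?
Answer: $\frac{1}{35134} \approx 2.8462 \cdot 10^{-5}$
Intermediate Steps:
$n = 2 \sqrt{43}$ ($n = \sqrt{13 + 159} = \sqrt{172} = 2 \sqrt{43} \approx 13.115$)
$C{\left(Y \right)} = 150 + 2 Y^{2}$ ($C{\left(Y \right)} = \left(Y^{2} + Y^{2}\right) + 150 = 2 Y^{2} + 150 = 150 + 2 Y^{2}$)
$\frac{1}{34640 + C{\left(n \right)}} = \frac{1}{34640 + \left(150 + 2 \left(2 \sqrt{43}\right)^{2}\right)} = \frac{1}{34640 + \left(150 + 2 \cdot 172\right)} = \frac{1}{34640 + \left(150 + 344\right)} = \frac{1}{34640 + 494} = \frac{1}{35134}$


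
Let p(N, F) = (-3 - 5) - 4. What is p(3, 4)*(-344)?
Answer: 4128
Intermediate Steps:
p(N, F) = -12 (p(N, F) = -8 - 4 = -12)
p(3, 4)*(-344) = -12*(-344) = 4128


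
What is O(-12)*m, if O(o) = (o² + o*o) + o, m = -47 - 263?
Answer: -85560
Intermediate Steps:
m = -310
O(o) = o + 2*o² (O(o) = (o² + o²) + o = 2*o² + o = o + 2*o²)
O(-12)*m = -12*(1 + 2*(-12))*(-310) = -12*(1 - 24)*(-310) = -12*(-23)*(-310) = 276*(-310) = -85560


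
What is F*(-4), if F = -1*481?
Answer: 1924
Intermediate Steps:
F = -481
F*(-4) = -481*(-4) = 1924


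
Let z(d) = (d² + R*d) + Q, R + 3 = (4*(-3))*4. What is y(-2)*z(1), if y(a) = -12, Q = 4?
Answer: 552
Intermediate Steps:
R = -51 (R = -3 + (4*(-3))*4 = -3 - 12*4 = -3 - 48 = -51)
z(d) = 4 + d² - 51*d (z(d) = (d² - 51*d) + 4 = 4 + d² - 51*d)
y(-2)*z(1) = -12*(4 + 1² - 51*1) = -12*(4 + 1 - 51) = -12*(-46) = 552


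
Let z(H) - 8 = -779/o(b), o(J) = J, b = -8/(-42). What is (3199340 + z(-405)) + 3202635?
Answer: 25591573/4 ≈ 6.3979e+6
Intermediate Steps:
b = 4/21 (b = -8*(-1/42) = 4/21 ≈ 0.19048)
z(H) = -16327/4 (z(H) = 8 - 779/4/21 = 8 - 779*21/4 = 8 - 16359/4 = -16327/4)
(3199340 + z(-405)) + 3202635 = (3199340 - 16327/4) + 3202635 = 12781033/4 + 3202635 = 25591573/4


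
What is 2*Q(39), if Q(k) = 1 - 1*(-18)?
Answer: 38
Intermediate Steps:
Q(k) = 19 (Q(k) = 1 + 18 = 19)
2*Q(39) = 2*19 = 38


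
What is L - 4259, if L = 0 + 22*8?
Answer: -4083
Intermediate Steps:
L = 176 (L = 0 + 176 = 176)
L - 4259 = 176 - 4259 = -4083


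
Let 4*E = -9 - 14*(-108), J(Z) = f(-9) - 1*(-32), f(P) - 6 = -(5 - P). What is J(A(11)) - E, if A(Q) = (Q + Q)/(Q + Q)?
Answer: -1407/4 ≈ -351.75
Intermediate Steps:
f(P) = 1 + P (f(P) = 6 - (5 - P) = 6 + (-5 + P) = 1 + P)
A(Q) = 1 (A(Q) = (2*Q)/((2*Q)) = (2*Q)*(1/(2*Q)) = 1)
J(Z) = 24 (J(Z) = (1 - 9) - 1*(-32) = -8 + 32 = 24)
E = 1503/4 (E = (-9 - 14*(-108))/4 = (-9 + 1512)/4 = (¼)*1503 = 1503/4 ≈ 375.75)
J(A(11)) - E = 24 - 1*1503/4 = 24 - 1503/4 = -1407/4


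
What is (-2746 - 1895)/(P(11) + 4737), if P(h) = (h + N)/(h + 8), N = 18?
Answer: -5187/5296 ≈ -0.97942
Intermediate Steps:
P(h) = (18 + h)/(8 + h) (P(h) = (h + 18)/(h + 8) = (18 + h)/(8 + h))
(-2746 - 1895)/(P(11) + 4737) = (-2746 - 1895)/((18 + 11)/(8 + 11) + 4737) = -4641/(29/19 + 4737) = -4641/90032/19 = -4641*19/90032 = -5187/5296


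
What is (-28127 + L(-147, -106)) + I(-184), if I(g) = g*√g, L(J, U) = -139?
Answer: -28266 - 368*I*√46 ≈ -28266.0 - 2495.9*I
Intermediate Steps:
I(g) = g^(3/2)
(-28127 + L(-147, -106)) + I(-184) = (-28127 - 139) + (-184)^(3/2) = -28266 - 368*I*√46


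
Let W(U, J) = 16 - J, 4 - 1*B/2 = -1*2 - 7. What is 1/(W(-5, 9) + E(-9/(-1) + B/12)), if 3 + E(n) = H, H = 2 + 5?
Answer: 1/11 ≈ 0.090909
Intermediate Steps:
B = 26 (B = 8 - 2*(-1*2 - 7) = 8 - 2*(-2 - 7) = 8 - 2*(-9) = 8 + 18 = 26)
H = 7
E(n) = 4 (E(n) = -3 + 7 = 4)
1/(W(-5, 9) + E(-9/(-1) + B/12)) = 1/((16 - 1*9) + 4) = 1/((16 - 9) + 4) = 1/(7 + 4) = 1/11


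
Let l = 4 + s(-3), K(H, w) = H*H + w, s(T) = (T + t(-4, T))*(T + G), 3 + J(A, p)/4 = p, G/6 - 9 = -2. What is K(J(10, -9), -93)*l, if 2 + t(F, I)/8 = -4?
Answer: -4388835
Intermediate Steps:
G = 42 (G = 54 + 6*(-2) = 54 - 12 = 42)
J(A, p) = -12 + 4*p
t(F, I) = -48 (t(F, I) = -16 + 8*(-4) = -16 - 32 = -48)
s(T) = (-48 + T)*(42 + T) (s(T) = (T - 48)*(T + 42) = (-48 + T)*(42 + T))
K(H, w) = w + H² (K(H, w) = H² + w = w + H²)
l = -1985 (l = 4 + (-2016 + (-3)² - 6*(-3)) = 4 + (-2016 + 9 + 18) = 4 - 1989 = -1985)
K(J(10, -9), -93)*l = (-93 + (-12 + 4*(-9))²)*(-1985) = (-93 + (-12 - 36)²)*(-1985) = (-93 + (-48)²)*(-1985) = (-93 + 2304)*(-1985) = 2211*(-1985) = -4388835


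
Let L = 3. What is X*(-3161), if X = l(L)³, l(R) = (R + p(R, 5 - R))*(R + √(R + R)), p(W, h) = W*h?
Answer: -186653889 - 76044177*√6 ≈ -3.7292e+8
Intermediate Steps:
l(R) = (R + R*(5 - R))*(R + √2*√R) (l(R) = (R + R*(5 - R))*(R + √(R + R)) = (R + R*(5 - R))*(R + √(2*R)) = (R + R*(5 - R))*(R + √2*√R))
X = (27 + 9*√6)³ (X = (-1*3³ + 6*3² - √2*3^(5/2) + 6*√2*3^(3/2))³ = (-1*27 + 6*9 - √2*9*√3 + 6*√2*(3*√3))³ = (-27 + 54 - 9*√6 + 18*√6)³ = (27 + 9*√6)³ ≈ 1.1798e+5)
X*(-3161) = (59049 + 24057*√6)*(-3161) = -186653889 - 76044177*√6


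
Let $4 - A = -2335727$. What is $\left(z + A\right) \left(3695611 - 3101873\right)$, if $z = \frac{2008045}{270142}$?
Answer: $\frac{187318713880767043}{135071} \approx 1.3868 \cdot 10^{12}$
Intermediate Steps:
$A = 2335731$ ($A = 4 - -2335727 = 4 + 2335727 = 2335731$)
$z = \frac{2008045}{270142}$ ($z = 2008045 \cdot \frac{1}{270142} = \frac{2008045}{270142} \approx 7.4333$)
$\left(z + A\right) \left(3695611 - 3101873\right) = \left(\frac{2008045}{270142} + 2335731\right) \left(3695611 - 3101873\right) = \frac{630981051847}{270142} \cdot 593738 = \frac{187318713880767043}{135071}$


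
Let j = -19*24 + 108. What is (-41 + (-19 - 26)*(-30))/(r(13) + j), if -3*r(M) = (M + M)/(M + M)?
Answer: -357/95 ≈ -3.7579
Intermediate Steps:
j = -348 (j = -456 + 108 = -348)
r(M) = -⅓ (r(M) = -(M + M)/(3*(M + M)) = -2*M/(3*(2*M)) = -2*M*1/(2*M)/3 = -⅓*1 = -⅓)
(-41 + (-19 - 26)*(-30))/(r(13) + j) = (-41 + (-19 - 26)*(-30))/(-⅓ - 348) = (-41 - 45*(-30))/(-1045/3) = (-41 + 1350)*(-3/1045) = 1309*(-3/1045) = -357/95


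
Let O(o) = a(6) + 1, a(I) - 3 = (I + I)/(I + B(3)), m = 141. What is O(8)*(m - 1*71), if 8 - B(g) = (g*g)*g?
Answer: 2800/13 ≈ 215.38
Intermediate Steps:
B(g) = 8 - g**3 (B(g) = 8 - g*g*g = 8 - g**2*g = 8 - g**3)
a(I) = 3 + 2*I/(-19 + I) (a(I) = 3 + (I + I)/(I + (8 - 1*3**3)) = 3 + (2*I)/(I + (8 - 1*27)) = 3 + (2*I)/(I + (8 - 27)) = 3 + (2*I)/(I - 19) = 3 + (2*I)/(-19 + I) = 3 + 2*I/(-19 + I))
O(o) = 40/13 (O(o) = (-57 + 5*6)/(-19 + 6) + 1 = (-57 + 30)/(-13) + 1 = -1/13*(-27) + 1 = 27/13 + 1 = 40/13)
O(8)*(m - 1*71) = 40*(141 - 1*71)/13 = 40*(141 - 71)/13 = (40/13)*70 = 2800/13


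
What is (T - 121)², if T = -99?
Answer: 48400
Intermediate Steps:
(T - 121)² = (-99 - 121)² = (-220)² = 48400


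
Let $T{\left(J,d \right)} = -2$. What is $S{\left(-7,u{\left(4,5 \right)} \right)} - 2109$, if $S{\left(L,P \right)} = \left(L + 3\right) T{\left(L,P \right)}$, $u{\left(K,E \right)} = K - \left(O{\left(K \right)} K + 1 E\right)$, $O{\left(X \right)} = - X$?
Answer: $-2101$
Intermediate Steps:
$u{\left(K,E \right)} = K + K^{2} - E$ ($u{\left(K,E \right)} = K - \left(- K K + 1 E\right) = K - \left(- K^{2} + E\right) = K - \left(E - K^{2}\right) = K + K^{2} - E$)
$S{\left(L,P \right)} = -6 - 2 L$ ($S{\left(L,P \right)} = \left(L + 3\right) \left(-2\right) = \left(3 + L\right) \left(-2\right) = -6 - 2 L$)
$S{\left(-7,u{\left(4,5 \right)} \right)} - 2109 = \left(-6 - -14\right) - 2109 = \left(-6 + 14\right) - 2109 = 8 - 2109 = -2101$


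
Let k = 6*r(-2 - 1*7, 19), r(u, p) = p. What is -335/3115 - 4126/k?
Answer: -1289068/35511 ≈ -36.301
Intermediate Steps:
k = 114 (k = 6*19 = 114)
-335/3115 - 4126/k = -335/3115 - 4126/114 = -335*1/3115 - 4126*1/114 = -67/623 - 2063/57 = -1289068/35511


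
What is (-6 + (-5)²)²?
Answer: 361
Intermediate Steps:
(-6 + (-5)²)² = (-6 + 25)² = 19² = 361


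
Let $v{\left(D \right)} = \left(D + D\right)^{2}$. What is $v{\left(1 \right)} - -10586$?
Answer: $10590$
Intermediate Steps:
$v{\left(D \right)} = 4 D^{2}$ ($v{\left(D \right)} = \left(2 D\right)^{2} = 4 D^{2}$)
$v{\left(1 \right)} - -10586 = 4 \cdot 1^{2} - -10586 = 4 \cdot 1 + 10586 = 4 + 10586 = 10590$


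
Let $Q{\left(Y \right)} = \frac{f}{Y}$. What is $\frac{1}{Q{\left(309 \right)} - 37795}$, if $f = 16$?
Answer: $- \frac{309}{11678639} \approx -2.6459 \cdot 10^{-5}$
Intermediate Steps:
$Q{\left(Y \right)} = \frac{16}{Y}$
$\frac{1}{Q{\left(309 \right)} - 37795} = \frac{1}{\frac{16}{309} - 37795} = \frac{1}{- \frac{11678639}{309}} = - \frac{309}{11678639}$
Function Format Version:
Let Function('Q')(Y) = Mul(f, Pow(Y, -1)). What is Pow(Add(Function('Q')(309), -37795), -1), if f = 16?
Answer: Rational(-309, 11678639) ≈ -2.6459e-5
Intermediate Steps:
Function('Q')(Y) = Mul(16, Pow(Y, -1))
Pow(Add(Function('Q')(309), -37795), -1) = Pow(Add(Mul(16, Pow(309, -1)), -37795), -1) = Pow(Add(Mul(16, Rational(1, 309)), -37795), -1) = Pow(Add(Rational(16, 309), -37795), -1) = Pow(Rational(-11678639, 309), -1) = Rational(-309, 11678639)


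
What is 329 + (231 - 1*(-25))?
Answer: 585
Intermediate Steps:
329 + (231 - 1*(-25)) = 329 + (231 + 25) = 329 + 256 = 585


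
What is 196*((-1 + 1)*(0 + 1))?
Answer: 0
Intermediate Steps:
196*((-1 + 1)*(0 + 1)) = 196*(0*1) = 196*0 = 0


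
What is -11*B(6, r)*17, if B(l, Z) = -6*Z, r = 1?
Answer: 1122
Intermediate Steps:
-11*B(6, r)*17 = -(-66)*17 = -11*(-6)*17 = 66*17 = 1122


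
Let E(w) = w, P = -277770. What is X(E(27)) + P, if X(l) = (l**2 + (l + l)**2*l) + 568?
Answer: -197741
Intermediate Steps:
X(l) = 568 + l**2 + 4*l**3 (X(l) = (l**2 + (2*l)**2*l) + 568 = (l**2 + (4*l**2)*l) + 568 = (l**2 + 4*l**3) + 568 = 568 + l**2 + 4*l**3)
X(E(27)) + P = (568 + 27**2 + 4*27**3) - 277770 = (568 + 729 + 4*19683) - 277770 = (568 + 729 + 78732) - 277770 = 80029 - 277770 = -197741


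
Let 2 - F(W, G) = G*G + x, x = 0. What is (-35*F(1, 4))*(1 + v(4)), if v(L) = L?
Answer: 2450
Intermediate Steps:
F(W, G) = 2 - G² (F(W, G) = 2 - (G*G + 0) = 2 - (G² + 0) = 2 - G²)
(-35*F(1, 4))*(1 + v(4)) = (-35*(2 - 1*4²))*(1 + 4) = -35*(2 - 1*16)*5 = -35*(2 - 16)*5 = -35*(-14)*5 = 490*5 = 2450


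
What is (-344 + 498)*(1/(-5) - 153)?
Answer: -117964/5 ≈ -23593.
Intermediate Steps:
(-344 + 498)*(1/(-5) - 153) = 154*(-1/5 - 153) = 154*(-766/5) = -117964/5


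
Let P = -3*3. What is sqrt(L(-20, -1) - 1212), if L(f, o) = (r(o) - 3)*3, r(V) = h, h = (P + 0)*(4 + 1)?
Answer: 2*I*sqrt(339) ≈ 36.824*I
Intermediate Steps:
P = -9
h = -45 (h = (-9 + 0)*(4 + 1) = -9*5 = -45)
r(V) = -45
L(f, o) = -144 (L(f, o) = (-45 - 3)*3 = -48*3 = -144)
sqrt(L(-20, -1) - 1212) = sqrt(-144 - 1212) = sqrt(-1356) = 2*I*sqrt(339)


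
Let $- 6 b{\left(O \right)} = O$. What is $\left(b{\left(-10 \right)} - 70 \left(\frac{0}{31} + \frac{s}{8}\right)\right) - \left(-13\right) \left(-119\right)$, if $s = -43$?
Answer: $- \frac{14029}{12} \approx -1169.1$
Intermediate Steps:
$b{\left(O \right)} = - \frac{O}{6}$
$\left(b{\left(-10 \right)} - 70 \left(\frac{0}{31} + \frac{s}{8}\right)\right) - \left(-13\right) \left(-119\right) = \left(\left(- \frac{1}{6}\right) \left(-10\right) - 70 \left(\frac{0}{31} - \frac{43}{8}\right)\right) - \left(-13\right) \left(-119\right) = \left(\frac{5}{3} - 70 \left(0 \cdot \frac{1}{31} - \frac{43}{8}\right)\right) - 1547 = \left(\frac{5}{3} - 70 \left(0 - \frac{43}{8}\right)\right) - 1547 = \left(\frac{5}{3} - - \frac{1505}{4}\right) - 1547 = \left(\frac{5}{3} + \frac{1505}{4}\right) - 1547 = \frac{4535}{12} - 1547 = - \frac{14029}{12}$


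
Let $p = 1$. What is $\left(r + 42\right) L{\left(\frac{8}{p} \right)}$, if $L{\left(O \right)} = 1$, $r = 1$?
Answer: $43$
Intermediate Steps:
$\left(r + 42\right) L{\left(\frac{8}{p} \right)} = \left(1 + 42\right) 1 = 43 \cdot 1 = 43$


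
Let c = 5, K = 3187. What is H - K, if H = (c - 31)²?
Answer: -2511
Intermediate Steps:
H = 676 (H = (5 - 31)² = (-26)² = 676)
H - K = 676 - 1*3187 = 676 - 3187 = -2511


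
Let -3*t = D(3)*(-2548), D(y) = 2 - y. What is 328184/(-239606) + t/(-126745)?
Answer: -62088263576/45553293705 ≈ -1.3630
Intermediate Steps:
t = -2548/3 (t = -(2 - 1*3)*(-2548)/3 = -(2 - 3)*(-2548)/3 = -(-1)*(-2548)/3 = -⅓*2548 = -2548/3 ≈ -849.33)
328184/(-239606) + t/(-126745) = 328184/(-239606) - 2548/3/(-126745) = 328184*(-1/239606) - 2548/3*(-1/126745) = -164092/119803 + 2548/380235 = -62088263576/45553293705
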